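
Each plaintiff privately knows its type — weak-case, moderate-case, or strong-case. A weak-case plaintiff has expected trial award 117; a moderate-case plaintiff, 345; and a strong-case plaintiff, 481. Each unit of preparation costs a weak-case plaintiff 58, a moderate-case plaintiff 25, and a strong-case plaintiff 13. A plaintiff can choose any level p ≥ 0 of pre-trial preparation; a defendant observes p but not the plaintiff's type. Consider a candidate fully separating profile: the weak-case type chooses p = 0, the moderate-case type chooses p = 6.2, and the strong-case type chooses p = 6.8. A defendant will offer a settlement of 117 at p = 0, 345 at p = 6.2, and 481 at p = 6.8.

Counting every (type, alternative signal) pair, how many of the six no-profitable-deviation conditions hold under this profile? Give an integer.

5

Moderate-case (own payoff 345 − 25×6.2 = 190): to p=0 gives 117 → no gain ✓; to p=6.8 gives 481 − 25×6.8 = 311 → profitable ✗.
Strong-case (own payoff 481 − 13×6.8 = 392.6): to p=0 gives 117 → no gain ✓; to p=6.2 gives 345 − 13×6.2 = 264.4 → no gain ✓.
Weak-case (own payoff 117): to p=6.2 gives 345 − 58×6.2 = -14.6 → no gain ✓; to p=6.8 gives 481 − 58×6.8 = 86.6 → no gain ✓.
5 of the 6 constraints hold; not an equilibrium.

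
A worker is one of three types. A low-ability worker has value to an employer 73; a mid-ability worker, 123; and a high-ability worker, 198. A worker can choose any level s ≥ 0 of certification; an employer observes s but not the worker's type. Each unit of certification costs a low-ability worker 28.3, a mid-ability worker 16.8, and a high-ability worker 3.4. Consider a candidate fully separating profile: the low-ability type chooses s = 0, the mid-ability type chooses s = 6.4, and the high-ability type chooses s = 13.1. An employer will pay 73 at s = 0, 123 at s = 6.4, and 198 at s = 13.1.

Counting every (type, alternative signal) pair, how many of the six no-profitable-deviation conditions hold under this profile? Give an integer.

Mid-ability (own payoff 123 − 16.8×6.4 = 15.48): to s=0 gives 73 → profitable ✗; to s=13.1 gives 198 − 16.8×13.1 = -22.08 → no gain ✓.
High-ability (own payoff 198 − 3.4×13.1 = 153.46): to s=0 gives 73 → no gain ✓; to s=6.4 gives 123 − 3.4×6.4 = 101.24 → no gain ✓.
Low-ability (own payoff 73): to s=6.4 gives 123 − 28.3×6.4 = -58.12 → no gain ✓; to s=13.1 gives 198 − 28.3×13.1 = -172.73 → no gain ✓.
5 of the 6 constraints hold; not an equilibrium.

5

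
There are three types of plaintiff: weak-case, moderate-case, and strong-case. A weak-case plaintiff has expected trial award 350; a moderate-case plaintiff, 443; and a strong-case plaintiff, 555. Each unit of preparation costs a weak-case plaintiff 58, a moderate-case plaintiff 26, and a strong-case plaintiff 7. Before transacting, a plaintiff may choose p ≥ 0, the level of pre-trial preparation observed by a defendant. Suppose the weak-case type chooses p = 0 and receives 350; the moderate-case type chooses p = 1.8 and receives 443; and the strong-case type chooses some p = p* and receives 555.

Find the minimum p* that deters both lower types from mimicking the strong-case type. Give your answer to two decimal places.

6.11

Weak-case type (on-path payoff 350) won't mimic when 350 ≥ 555 − 58·p*, i.e. p* ≥ 3.53.
Moderate-case type (on-path payoff 443 − 26×1.8 = 396.2) won't mimic when 396.2 ≥ 555 − 26·p*, i.e. p* ≥ 6.11.
Both must hold, so p* = max(3.53, 6.11) = 6.11. The moderate-case type's constraint binds.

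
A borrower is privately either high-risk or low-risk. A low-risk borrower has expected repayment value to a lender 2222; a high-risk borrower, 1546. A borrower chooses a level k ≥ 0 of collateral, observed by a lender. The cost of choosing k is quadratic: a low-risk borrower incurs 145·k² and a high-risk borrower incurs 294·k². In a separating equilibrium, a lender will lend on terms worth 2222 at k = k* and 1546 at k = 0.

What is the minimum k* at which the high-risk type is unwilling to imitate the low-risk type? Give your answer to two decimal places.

The high-risk type at k = 0 receives 1546; imitating at k* yields 2222 − 294·k*².
Indifference: 1546 = 2222 − 294·k*², so k*² = (2222 − 1546) / 294 ≈ 2.2993.
k* = √2.2993 ≈ 1.52.

1.52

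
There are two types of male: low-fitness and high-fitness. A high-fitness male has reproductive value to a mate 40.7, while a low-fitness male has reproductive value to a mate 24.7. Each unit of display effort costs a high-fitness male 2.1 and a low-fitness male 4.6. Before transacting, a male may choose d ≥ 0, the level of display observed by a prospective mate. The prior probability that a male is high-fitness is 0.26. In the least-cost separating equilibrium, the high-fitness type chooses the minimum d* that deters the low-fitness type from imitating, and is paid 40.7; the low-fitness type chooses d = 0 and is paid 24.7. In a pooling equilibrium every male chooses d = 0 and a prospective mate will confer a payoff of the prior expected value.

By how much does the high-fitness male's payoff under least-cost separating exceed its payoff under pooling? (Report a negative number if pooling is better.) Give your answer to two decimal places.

4.54

Least-cost separating signal: d* solves 24.7 = 40.7 − 4.6·d*, so d* = (40.7 − 24.7)/4.6 ≈ 3.4783.
High-fitness type's separating payoff: 40.7 − 2.1 × d* = 40.7 − 2.1 × (40.7 − 24.7)/4.6 = 40.7 − 33.6/4.6 ≈ 33.3957.
Pooling payoff: 0.26 × 40.7 + 0.74 × 24.7 = 28.86.
Difference: 33.3957 − 28.86 = 4.5357, i.e. 4.54 to two decimal places.
The high-fitness type prefers to separate.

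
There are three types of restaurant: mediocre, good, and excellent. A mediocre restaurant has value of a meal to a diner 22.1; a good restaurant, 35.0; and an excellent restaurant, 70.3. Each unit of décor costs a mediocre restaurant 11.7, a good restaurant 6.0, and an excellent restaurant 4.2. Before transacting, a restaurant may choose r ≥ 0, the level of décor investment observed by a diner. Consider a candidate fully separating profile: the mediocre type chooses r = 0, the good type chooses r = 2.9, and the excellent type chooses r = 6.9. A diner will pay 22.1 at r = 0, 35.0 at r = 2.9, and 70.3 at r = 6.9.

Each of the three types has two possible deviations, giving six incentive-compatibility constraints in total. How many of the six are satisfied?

Good (own payoff 35.0 − 6.0×2.9 = 17.6): to r=0 gives 22.1 → profitable ✗; to r=6.9 gives 70.3 − 6.0×6.9 = 28.9 → profitable ✗.
Mediocre (own payoff 22.1): to r=2.9 gives 35.0 − 11.7×2.9 = 1.07 → no gain ✓; to r=6.9 gives 70.3 − 11.7×6.9 = -10.43 → no gain ✓.
Excellent (own payoff 70.3 − 4.2×6.9 = 41.32): to r=0 gives 22.1 → no gain ✓; to r=2.9 gives 35.0 − 4.2×2.9 = 22.82 → no gain ✓.
4 of the 6 constraints hold; not an equilibrium.

4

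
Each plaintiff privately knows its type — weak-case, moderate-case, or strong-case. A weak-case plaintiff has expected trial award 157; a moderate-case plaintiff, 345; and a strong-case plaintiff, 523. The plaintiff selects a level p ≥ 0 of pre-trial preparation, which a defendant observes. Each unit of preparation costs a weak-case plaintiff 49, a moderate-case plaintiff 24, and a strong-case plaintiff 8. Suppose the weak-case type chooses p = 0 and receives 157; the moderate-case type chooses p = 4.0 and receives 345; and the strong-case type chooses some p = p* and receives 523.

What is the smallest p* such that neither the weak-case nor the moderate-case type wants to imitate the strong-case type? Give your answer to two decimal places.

Moderate-case type (on-path payoff 345 − 24×4.0 = 249) won't mimic when 249 ≥ 523 − 24·p*, i.e. p* ≥ 11.42.
Weak-case type (on-path payoff 157) won't mimic when 157 ≥ 523 − 49·p*, i.e. p* ≥ 7.47.
Both must hold, so p* = max(7.47, 11.42) = 11.42. The moderate-case type's constraint binds.

11.42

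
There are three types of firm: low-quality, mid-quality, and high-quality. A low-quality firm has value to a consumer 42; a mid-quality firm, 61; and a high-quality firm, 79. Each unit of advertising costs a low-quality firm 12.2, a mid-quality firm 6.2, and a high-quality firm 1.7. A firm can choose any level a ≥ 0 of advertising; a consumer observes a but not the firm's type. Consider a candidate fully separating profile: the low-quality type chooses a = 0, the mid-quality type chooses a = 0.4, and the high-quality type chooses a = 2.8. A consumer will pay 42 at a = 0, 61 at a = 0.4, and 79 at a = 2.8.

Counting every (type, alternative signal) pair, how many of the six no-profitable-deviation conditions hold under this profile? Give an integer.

3

Low-quality (own payoff 42): to a=0.4 gives 61 − 12.2×0.4 = 56.12 → profitable ✗; to a=2.8 gives 79 − 12.2×2.8 = 44.84 → profitable ✗.
Mid-quality (own payoff 61 − 6.2×0.4 = 58.52): to a=0 gives 42 → no gain ✓; to a=2.8 gives 79 − 6.2×2.8 = 61.64 → profitable ✗.
High-quality (own payoff 79 − 1.7×2.8 = 74.24): to a=0 gives 42 → no gain ✓; to a=0.4 gives 61 − 1.7×0.4 = 60.32 → no gain ✓.
3 of the 6 constraints hold; not an equilibrium.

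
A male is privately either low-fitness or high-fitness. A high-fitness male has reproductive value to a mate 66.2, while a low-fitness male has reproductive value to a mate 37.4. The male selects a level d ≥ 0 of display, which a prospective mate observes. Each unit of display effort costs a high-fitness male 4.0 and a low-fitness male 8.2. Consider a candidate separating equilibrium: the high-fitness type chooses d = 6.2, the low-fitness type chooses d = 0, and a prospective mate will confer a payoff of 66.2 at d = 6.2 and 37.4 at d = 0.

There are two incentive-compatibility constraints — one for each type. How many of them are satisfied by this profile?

2

High-fitness type: signal → 66.2 − 4.0 × 6.2 = 41.4; deviate to 0 → 37.4. IC holds (41.4 ≥ 37.4).
Low-fitness type: stay at 0 → 37.4; mimic → 66.2 − 8.2 × 6.2 = 15.36. IC holds (37.4 ≥ 15.36).
2 of 2 constraints hold, so this is a separating equilibrium.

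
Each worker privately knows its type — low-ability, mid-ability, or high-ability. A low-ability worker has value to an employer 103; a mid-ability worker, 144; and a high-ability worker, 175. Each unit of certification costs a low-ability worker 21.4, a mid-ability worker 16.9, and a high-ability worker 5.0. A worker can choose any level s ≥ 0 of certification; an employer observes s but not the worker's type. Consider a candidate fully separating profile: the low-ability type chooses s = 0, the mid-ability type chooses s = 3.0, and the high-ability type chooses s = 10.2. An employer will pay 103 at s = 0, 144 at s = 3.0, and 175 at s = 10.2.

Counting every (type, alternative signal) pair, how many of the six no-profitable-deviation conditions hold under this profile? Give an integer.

4

High-ability (own payoff 175 − 5.0×10.2 = 124): to s=0 gives 103 → no gain ✓; to s=3.0 gives 144 − 5.0×3.0 = 129 → profitable ✗.
Mid-ability (own payoff 144 − 16.9×3.0 = 93.3): to s=0 gives 103 → profitable ✗; to s=10.2 gives 175 − 16.9×10.2 = 2.62 → no gain ✓.
Low-ability (own payoff 103): to s=3.0 gives 144 − 21.4×3.0 = 79.8 → no gain ✓; to s=10.2 gives 175 − 21.4×10.2 = -43.28 → no gain ✓.
4 of the 6 constraints hold; not an equilibrium.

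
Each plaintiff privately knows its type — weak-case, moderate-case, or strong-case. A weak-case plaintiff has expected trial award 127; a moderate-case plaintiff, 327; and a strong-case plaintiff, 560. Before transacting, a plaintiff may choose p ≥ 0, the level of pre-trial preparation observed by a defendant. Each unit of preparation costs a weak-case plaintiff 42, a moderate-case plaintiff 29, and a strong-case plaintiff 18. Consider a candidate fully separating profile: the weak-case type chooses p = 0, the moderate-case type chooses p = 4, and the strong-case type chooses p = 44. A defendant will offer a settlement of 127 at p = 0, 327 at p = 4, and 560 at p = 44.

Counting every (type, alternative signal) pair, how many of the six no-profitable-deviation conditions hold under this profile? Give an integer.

3

Weak-case (own payoff 127): to p=4 gives 327 − 42×4 = 159 → profitable ✗; to p=44 gives 560 − 42×44 = -1288 → no gain ✓.
Strong-case (own payoff 560 − 18×44 = -232): to p=0 gives 127 → profitable ✗; to p=4 gives 327 − 18×4 = 255 → profitable ✗.
Moderate-case (own payoff 327 − 29×4 = 211): to p=0 gives 127 → no gain ✓; to p=44 gives 560 − 29×44 = -716 → no gain ✓.
3 of the 6 constraints hold; not an equilibrium.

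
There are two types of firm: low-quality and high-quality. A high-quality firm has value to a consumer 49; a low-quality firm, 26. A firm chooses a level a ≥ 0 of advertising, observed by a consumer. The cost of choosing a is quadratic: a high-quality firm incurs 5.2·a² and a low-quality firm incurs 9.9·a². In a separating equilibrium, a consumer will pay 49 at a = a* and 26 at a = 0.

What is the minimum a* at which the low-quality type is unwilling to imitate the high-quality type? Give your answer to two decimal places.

The low-quality type at a = 0 receives 26; imitating at a* yields 49 − 9.9·a*².
Indifference: 26 = 49 − 9.9·a*², so a*² = (49 − 26) / 9.9 ≈ 2.3232.
a* = √2.3232 ≈ 1.52.

1.52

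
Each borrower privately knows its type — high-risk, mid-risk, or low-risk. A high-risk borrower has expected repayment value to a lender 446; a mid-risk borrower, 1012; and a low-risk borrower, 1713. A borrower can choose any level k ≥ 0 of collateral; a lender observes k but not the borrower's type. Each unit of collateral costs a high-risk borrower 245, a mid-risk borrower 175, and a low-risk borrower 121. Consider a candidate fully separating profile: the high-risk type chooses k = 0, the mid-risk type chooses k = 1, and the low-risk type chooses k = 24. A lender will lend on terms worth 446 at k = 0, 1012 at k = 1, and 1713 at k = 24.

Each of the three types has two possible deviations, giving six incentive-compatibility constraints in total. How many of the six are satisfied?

High-risk (own payoff 446): to k=1 gives 1012 − 245×1 = 767 → profitable ✗; to k=24 gives 1713 − 245×24 = -4167 → no gain ✓.
Low-risk (own payoff 1713 − 121×24 = -1191): to k=0 gives 446 → profitable ✗; to k=1 gives 1012 − 121×1 = 891 → profitable ✗.
Mid-risk (own payoff 1012 − 175×1 = 837): to k=0 gives 446 → no gain ✓; to k=24 gives 1713 − 175×24 = -2487 → no gain ✓.
3 of the 6 constraints hold; not an equilibrium.

3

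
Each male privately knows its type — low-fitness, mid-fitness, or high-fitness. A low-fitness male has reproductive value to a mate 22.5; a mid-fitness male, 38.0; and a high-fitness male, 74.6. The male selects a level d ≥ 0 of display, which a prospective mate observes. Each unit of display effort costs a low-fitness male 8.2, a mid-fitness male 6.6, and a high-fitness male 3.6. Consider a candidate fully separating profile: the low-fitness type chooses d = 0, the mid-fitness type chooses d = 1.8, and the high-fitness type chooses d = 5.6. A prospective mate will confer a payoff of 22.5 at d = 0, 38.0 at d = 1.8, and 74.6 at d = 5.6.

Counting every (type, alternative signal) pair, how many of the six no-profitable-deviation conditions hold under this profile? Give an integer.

High-fitness (own payoff 74.6 − 3.6×5.6 = 54.44): to d=0 gives 22.5 → no gain ✓; to d=1.8 gives 38.0 − 3.6×1.8 = 31.52 → no gain ✓.
Low-fitness (own payoff 22.5): to d=1.8 gives 38.0 − 8.2×1.8 = 23.24 → profitable ✗; to d=5.6 gives 74.6 − 8.2×5.6 = 28.68 → profitable ✗.
Mid-fitness (own payoff 38.0 − 6.6×1.8 = 26.12): to d=0 gives 22.5 → no gain ✓; to d=5.6 gives 74.6 − 6.6×5.6 = 37.64 → profitable ✗.
3 of the 6 constraints hold; not an equilibrium.

3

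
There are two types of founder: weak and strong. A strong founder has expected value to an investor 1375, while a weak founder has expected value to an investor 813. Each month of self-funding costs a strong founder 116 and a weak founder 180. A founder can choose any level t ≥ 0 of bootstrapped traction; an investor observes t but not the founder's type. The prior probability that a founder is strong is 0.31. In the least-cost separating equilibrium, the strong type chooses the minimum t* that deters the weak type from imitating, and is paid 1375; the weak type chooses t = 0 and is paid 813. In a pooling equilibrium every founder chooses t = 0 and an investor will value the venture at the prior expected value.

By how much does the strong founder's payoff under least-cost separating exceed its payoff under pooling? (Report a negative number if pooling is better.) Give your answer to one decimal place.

Least-cost separating signal: t* solves 813 = 1375 − 180·t*, so t* = (1375 − 813)/180 ≈ 3.1222.
Strong type's separating payoff: 1375 − 116 × t* = 1375 − 116 × (1375 − 813)/180 = 1375 − 65192/180 ≈ 1012.822.
Pooling payoff: 0.31 × 1375 + 0.69 × 813 = 987.22.
Difference: 1012.822 − 987.22 = 25.602, i.e. 25.6 to one decimal place.
The strong type prefers to separate.

25.6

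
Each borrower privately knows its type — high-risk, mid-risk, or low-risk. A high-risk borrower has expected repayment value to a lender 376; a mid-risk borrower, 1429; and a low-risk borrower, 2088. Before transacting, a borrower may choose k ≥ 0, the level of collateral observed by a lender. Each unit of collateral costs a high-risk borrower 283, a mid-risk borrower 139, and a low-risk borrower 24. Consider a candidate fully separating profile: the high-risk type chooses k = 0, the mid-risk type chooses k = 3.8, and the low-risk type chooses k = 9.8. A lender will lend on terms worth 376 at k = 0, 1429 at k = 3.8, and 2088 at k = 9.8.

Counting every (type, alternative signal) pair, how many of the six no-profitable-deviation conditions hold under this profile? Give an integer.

Mid-risk (own payoff 1429 − 139×3.8 = 900.8): to k=0 gives 376 → no gain ✓; to k=9.8 gives 2088 − 139×9.8 = 725.8 → no gain ✓.
High-risk (own payoff 376): to k=3.8 gives 1429 − 283×3.8 = 353.6 → no gain ✓; to k=9.8 gives 2088 − 283×9.8 = -685.4 → no gain ✓.
Low-risk (own payoff 2088 − 24×9.8 = 1852.8): to k=0 gives 376 → no gain ✓; to k=3.8 gives 1429 − 24×3.8 = 1337.8 → no gain ✓.
6 of the 6 constraints hold; this profile is a separating equilibrium.

6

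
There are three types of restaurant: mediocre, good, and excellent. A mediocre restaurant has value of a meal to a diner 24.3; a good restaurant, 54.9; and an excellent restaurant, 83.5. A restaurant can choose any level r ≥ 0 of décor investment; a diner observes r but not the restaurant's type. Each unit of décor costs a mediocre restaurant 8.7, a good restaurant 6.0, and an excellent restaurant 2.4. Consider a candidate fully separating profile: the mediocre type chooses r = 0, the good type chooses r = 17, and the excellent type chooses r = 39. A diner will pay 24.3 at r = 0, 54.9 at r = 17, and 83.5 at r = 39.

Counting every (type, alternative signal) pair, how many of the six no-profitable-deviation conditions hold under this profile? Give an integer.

3

Mediocre (own payoff 24.3): to r=17 gives 54.9 − 8.7×17 = -93 → no gain ✓; to r=39 gives 83.5 − 8.7×39 = -255.8 → no gain ✓.
Good (own payoff 54.9 − 6.0×17 = -47.1): to r=0 gives 24.3 → profitable ✗; to r=39 gives 83.5 − 6.0×39 = -150.5 → no gain ✓.
Excellent (own payoff 83.5 − 2.4×39 = -10.1): to r=0 gives 24.3 → profitable ✗; to r=17 gives 54.9 − 2.4×17 = 14.1 → profitable ✗.
3 of the 6 constraints hold; not an equilibrium.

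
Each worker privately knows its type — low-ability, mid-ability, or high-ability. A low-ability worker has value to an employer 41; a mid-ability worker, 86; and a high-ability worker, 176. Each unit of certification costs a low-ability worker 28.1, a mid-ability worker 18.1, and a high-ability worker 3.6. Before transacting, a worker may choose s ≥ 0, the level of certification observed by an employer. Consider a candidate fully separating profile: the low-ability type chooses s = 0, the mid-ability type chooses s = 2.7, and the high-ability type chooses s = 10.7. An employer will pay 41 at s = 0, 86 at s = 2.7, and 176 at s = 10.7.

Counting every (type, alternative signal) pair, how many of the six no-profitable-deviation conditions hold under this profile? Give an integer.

5

Low-ability (own payoff 41): to s=2.7 gives 86 − 28.1×2.7 = 10.13 → no gain ✓; to s=10.7 gives 176 − 28.1×10.7 = -124.67 → no gain ✓.
High-ability (own payoff 176 − 3.6×10.7 = 137.48): to s=0 gives 41 → no gain ✓; to s=2.7 gives 86 − 3.6×2.7 = 76.28 → no gain ✓.
Mid-ability (own payoff 86 − 18.1×2.7 = 37.13): to s=0 gives 41 → profitable ✗; to s=10.7 gives 176 − 18.1×10.7 = -17.67 → no gain ✓.
5 of the 6 constraints hold; not an equilibrium.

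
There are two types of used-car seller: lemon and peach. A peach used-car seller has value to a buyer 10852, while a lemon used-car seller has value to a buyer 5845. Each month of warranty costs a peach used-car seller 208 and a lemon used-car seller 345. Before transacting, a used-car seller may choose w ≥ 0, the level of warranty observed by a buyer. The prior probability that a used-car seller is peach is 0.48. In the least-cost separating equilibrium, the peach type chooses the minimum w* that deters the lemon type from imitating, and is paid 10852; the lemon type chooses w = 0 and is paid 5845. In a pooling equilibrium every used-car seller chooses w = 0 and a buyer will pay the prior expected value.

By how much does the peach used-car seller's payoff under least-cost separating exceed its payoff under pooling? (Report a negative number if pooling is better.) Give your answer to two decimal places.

Least-cost separating signal: w* solves 5845 = 10852 − 345·w*, so w* = (10852 − 5845)/345 ≈ 14.5130.
Peach type's separating payoff: 10852 − 208 × w* = 10852 − 208 × (10852 − 5845)/345 = 10852 − 1041456/345 ≈ 7833.2870.
Pooling payoff: 0.48 × 10852 + 0.52 × 5845 = 8248.36.
Difference: 7833.2870 − 8248.36 = -415.073, i.e. -415.07 to two decimal places.
The peach type would prefer the pooling outcome.

-415.07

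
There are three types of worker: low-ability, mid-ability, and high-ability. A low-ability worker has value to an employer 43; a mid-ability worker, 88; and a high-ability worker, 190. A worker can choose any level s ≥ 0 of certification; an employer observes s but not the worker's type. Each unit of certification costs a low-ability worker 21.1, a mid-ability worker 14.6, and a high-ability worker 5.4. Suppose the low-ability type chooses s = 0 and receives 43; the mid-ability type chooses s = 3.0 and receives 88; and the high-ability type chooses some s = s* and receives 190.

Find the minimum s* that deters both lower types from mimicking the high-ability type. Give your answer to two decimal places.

Low-ability type (on-path payoff 43) won't mimic when 43 ≥ 190 − 21.1·s*, i.e. s* ≥ 6.97.
Mid-ability type (on-path payoff 88 − 14.6×3.0 = 44.2) won't mimic when 44.2 ≥ 190 − 14.6·s*, i.e. s* ≥ 9.99.
Both must hold, so s* = max(6.97, 9.99) = 9.99. The mid-ability type's constraint binds.

9.99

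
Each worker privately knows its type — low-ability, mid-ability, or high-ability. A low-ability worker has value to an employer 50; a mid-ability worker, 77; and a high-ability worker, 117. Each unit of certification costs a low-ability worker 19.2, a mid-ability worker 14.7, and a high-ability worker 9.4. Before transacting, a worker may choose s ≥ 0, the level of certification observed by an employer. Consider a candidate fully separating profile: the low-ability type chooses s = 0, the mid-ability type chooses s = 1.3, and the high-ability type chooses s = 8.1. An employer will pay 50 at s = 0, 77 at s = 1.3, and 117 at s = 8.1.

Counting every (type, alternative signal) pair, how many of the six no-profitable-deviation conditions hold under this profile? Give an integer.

Mid-ability (own payoff 77 − 14.7×1.3 = 57.89): to s=0 gives 50 → no gain ✓; to s=8.1 gives 117 − 14.7×8.1 = -2.07 → no gain ✓.
High-ability (own payoff 117 − 9.4×8.1 = 40.86): to s=0 gives 50 → profitable ✗; to s=1.3 gives 77 − 9.4×1.3 = 64.78 → profitable ✗.
Low-ability (own payoff 50): to s=1.3 gives 77 − 19.2×1.3 = 52.04 → profitable ✗; to s=8.1 gives 117 − 19.2×8.1 = -38.52 → no gain ✓.
3 of the 6 constraints hold; not an equilibrium.

3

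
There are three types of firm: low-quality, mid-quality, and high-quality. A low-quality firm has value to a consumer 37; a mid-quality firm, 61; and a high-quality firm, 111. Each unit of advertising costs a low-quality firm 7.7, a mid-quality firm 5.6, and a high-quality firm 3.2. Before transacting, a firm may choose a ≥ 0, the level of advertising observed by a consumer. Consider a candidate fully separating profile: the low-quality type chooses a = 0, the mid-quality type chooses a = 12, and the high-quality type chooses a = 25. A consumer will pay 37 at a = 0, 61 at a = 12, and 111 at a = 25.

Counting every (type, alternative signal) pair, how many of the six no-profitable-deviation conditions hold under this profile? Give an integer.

4

High-quality (own payoff 111 − 3.2×25 = 31): to a=0 gives 37 → profitable ✗; to a=12 gives 61 − 3.2×12 = 22.6 → no gain ✓.
Mid-quality (own payoff 61 − 5.6×12 = -6.2): to a=0 gives 37 → profitable ✗; to a=25 gives 111 − 5.6×25 = -29 → no gain ✓.
Low-quality (own payoff 37): to a=12 gives 61 − 7.7×12 = -31.4 → no gain ✓; to a=25 gives 111 − 7.7×25 = -81.5 → no gain ✓.
4 of the 6 constraints hold; not an equilibrium.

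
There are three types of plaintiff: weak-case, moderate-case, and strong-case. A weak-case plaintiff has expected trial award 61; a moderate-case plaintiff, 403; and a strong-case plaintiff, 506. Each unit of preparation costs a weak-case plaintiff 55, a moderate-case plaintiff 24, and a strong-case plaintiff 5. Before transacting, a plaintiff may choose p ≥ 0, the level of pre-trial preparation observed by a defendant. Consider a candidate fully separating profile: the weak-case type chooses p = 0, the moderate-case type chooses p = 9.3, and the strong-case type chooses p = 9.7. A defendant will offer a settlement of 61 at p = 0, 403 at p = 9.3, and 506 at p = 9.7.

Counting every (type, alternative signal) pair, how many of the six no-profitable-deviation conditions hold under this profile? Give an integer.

5

Weak-case (own payoff 61): to p=9.3 gives 403 − 55×9.3 = -108.5 → no gain ✓; to p=9.7 gives 506 − 55×9.7 = -27.5 → no gain ✓.
Moderate-case (own payoff 403 − 24×9.3 = 179.8): to p=0 gives 61 → no gain ✓; to p=9.7 gives 506 − 24×9.7 = 273.2 → profitable ✗.
Strong-case (own payoff 506 − 5×9.7 = 457.5): to p=0 gives 61 → no gain ✓; to p=9.3 gives 403 − 5×9.3 = 356.5 → no gain ✓.
5 of the 6 constraints hold; not an equilibrium.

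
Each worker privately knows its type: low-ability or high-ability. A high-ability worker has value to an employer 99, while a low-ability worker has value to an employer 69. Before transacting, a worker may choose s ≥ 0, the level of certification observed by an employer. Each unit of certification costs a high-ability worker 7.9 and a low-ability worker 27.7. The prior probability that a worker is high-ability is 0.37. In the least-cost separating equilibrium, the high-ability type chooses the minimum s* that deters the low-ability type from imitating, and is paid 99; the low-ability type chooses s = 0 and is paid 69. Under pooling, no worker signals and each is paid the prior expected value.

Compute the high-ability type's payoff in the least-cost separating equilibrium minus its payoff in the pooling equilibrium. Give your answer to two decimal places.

10.34

Least-cost separating signal: s* solves 69 = 99 − 27.7·s*, so s* = (99 − 69)/27.7 ≈ 1.0830.
High-ability type's separating payoff: 99 − 7.9 × s* = 99 − 7.9 × (99 − 69)/27.7 = 99 − 237/27.7 ≈ 90.4440.
Pooling payoff: 0.37 × 99 + 0.63 × 69 = 80.1.
Difference: 90.4440 − 80.1 = 10.344, i.e. 10.34 to two decimal places.
The high-ability type prefers to separate.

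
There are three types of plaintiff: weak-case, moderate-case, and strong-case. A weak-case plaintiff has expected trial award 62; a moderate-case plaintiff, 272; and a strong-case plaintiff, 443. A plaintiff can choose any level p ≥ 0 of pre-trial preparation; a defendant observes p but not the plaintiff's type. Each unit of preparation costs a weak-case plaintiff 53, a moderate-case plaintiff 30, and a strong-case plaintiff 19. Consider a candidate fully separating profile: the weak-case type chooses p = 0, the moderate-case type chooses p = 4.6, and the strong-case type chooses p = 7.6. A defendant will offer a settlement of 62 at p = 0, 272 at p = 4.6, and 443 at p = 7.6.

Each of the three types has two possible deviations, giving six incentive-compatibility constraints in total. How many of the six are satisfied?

Weak-case (own payoff 62): to p=4.6 gives 272 − 53×4.6 = 28.2 → no gain ✓; to p=7.6 gives 443 − 53×7.6 = 40.2 → no gain ✓.
Moderate-case (own payoff 272 − 30×4.6 = 134): to p=0 gives 62 → no gain ✓; to p=7.6 gives 443 − 30×7.6 = 215 → profitable ✗.
Strong-case (own payoff 443 − 19×7.6 = 298.6): to p=0 gives 62 → no gain ✓; to p=4.6 gives 272 − 19×4.6 = 184.6 → no gain ✓.
5 of the 6 constraints hold; not an equilibrium.

5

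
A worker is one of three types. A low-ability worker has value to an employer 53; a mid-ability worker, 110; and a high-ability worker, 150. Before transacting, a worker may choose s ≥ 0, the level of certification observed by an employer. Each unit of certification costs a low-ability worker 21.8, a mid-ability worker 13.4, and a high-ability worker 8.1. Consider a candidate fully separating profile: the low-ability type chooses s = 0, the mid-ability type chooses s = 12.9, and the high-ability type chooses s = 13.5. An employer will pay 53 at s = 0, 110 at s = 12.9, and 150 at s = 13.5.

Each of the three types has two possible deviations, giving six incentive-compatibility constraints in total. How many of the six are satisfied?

3

Mid-ability (own payoff 110 − 13.4×12.9 = -62.86): to s=0 gives 53 → profitable ✗; to s=13.5 gives 150 − 13.4×13.5 = -30.9 → profitable ✗.
Low-ability (own payoff 53): to s=12.9 gives 110 − 21.8×12.9 = -171.22 → no gain ✓; to s=13.5 gives 150 − 21.8×13.5 = -144.3 → no gain ✓.
High-ability (own payoff 150 − 8.1×13.5 = 40.65): to s=0 gives 53 → profitable ✗; to s=12.9 gives 110 − 8.1×12.9 = 5.51 → no gain ✓.
3 of the 6 constraints hold; not an equilibrium.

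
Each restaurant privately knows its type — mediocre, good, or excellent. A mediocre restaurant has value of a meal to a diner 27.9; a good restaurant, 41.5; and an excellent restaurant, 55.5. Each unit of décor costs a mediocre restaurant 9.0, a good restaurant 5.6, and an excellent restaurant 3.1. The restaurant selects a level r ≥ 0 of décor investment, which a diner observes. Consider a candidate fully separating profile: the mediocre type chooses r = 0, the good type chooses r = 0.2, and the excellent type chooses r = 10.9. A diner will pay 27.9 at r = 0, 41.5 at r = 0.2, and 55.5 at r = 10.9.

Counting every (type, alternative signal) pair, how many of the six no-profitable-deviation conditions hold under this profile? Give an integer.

3

Good (own payoff 41.5 − 5.6×0.2 = 40.38): to r=0 gives 27.9 → no gain ✓; to r=10.9 gives 55.5 − 5.6×10.9 = -5.54 → no gain ✓.
Excellent (own payoff 55.5 − 3.1×10.9 = 21.71): to r=0 gives 27.9 → profitable ✗; to r=0.2 gives 41.5 − 3.1×0.2 = 40.88 → profitable ✗.
Mediocre (own payoff 27.9): to r=0.2 gives 41.5 − 9.0×0.2 = 39.7 → profitable ✗; to r=10.9 gives 55.5 − 9.0×10.9 = -42.6 → no gain ✓.
3 of the 6 constraints hold; not an equilibrium.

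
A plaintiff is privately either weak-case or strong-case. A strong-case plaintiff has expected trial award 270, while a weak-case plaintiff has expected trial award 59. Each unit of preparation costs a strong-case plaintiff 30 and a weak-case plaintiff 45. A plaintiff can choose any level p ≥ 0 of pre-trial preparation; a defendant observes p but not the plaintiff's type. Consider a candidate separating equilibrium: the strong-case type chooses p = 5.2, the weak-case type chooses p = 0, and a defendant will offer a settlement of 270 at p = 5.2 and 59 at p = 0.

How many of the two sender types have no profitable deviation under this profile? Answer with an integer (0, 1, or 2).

2

Weak-case type: stay at 0 → 59; mimic → 270 − 45 × 5.2 = 36. IC holds (59 ≥ 36).
Strong-case type: signal → 270 − 30 × 5.2 = 114; deviate to 0 → 59. IC holds (114 ≥ 59).
2 of 2 constraints hold, so this is a separating equilibrium.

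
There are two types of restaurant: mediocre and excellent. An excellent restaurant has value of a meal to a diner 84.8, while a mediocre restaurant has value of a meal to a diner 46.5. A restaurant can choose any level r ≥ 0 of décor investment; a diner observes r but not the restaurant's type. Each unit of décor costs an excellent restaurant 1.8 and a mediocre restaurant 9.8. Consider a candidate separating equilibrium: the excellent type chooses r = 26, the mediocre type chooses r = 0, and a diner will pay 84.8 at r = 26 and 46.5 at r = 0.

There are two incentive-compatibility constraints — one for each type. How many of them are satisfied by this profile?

Excellent type: signal → 84.8 − 1.8 × 26 = 38; deviate to 0 → 46.5. IC fails (38 < 46.5).
Mediocre type: stay at 0 → 46.5; mimic → 84.8 − 9.8 × 26 = -170. IC holds (46.5 ≥ -170).
1 of 2 constraints hold, so this profile is not an equilibrium.

1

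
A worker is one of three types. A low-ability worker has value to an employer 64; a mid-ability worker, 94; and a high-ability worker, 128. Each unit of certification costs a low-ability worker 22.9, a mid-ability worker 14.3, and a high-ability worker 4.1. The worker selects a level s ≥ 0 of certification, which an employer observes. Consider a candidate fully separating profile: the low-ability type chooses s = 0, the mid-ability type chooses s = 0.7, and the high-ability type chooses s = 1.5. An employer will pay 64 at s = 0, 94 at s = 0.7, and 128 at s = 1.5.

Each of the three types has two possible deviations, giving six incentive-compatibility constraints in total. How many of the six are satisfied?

3

Low-ability (own payoff 64): to s=0.7 gives 94 − 22.9×0.7 = 77.97 → profitable ✗; to s=1.5 gives 128 − 22.9×1.5 = 93.65 → profitable ✗.
High-ability (own payoff 128 − 4.1×1.5 = 121.85): to s=0 gives 64 → no gain ✓; to s=0.7 gives 94 − 4.1×0.7 = 91.13 → no gain ✓.
Mid-ability (own payoff 94 − 14.3×0.7 = 83.99): to s=0 gives 64 → no gain ✓; to s=1.5 gives 128 − 14.3×1.5 = 106.55 → profitable ✗.
3 of the 6 constraints hold; not an equilibrium.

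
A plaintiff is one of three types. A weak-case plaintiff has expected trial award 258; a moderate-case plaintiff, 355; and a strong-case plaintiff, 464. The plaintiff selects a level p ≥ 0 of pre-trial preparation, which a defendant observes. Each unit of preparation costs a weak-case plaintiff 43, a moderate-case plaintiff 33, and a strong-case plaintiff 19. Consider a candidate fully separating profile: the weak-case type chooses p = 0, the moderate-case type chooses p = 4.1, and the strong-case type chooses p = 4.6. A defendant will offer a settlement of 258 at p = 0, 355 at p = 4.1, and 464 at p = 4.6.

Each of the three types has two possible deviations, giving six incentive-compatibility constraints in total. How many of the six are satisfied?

Moderate-case (own payoff 355 − 33×4.1 = 219.7): to p=0 gives 258 → profitable ✗; to p=4.6 gives 464 − 33×4.6 = 312.2 → profitable ✗.
Strong-case (own payoff 464 − 19×4.6 = 376.6): to p=0 gives 258 → no gain ✓; to p=4.1 gives 355 − 19×4.1 = 277.1 → no gain ✓.
Weak-case (own payoff 258): to p=4.1 gives 355 − 43×4.1 = 178.7 → no gain ✓; to p=4.6 gives 464 − 43×4.6 = 266.2 → profitable ✗.
3 of the 6 constraints hold; not an equilibrium.

3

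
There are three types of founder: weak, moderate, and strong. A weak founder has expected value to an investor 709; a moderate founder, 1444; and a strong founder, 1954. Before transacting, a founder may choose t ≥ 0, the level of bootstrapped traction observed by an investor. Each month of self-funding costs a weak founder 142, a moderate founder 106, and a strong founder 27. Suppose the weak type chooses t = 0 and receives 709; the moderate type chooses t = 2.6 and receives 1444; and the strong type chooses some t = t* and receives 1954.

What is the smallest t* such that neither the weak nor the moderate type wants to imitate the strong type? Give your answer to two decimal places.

8.77

Moderate type (on-path payoff 1444 − 106×2.6 = 1168.4) won't mimic when 1168.4 ≥ 1954 − 106·t*, i.e. t* ≥ 7.41.
Weak type (on-path payoff 709) won't mimic when 709 ≥ 1954 − 142·t*, i.e. t* ≥ 8.77.
Both must hold, so t* = max(8.77, 7.41) = 8.77. The weak type's constraint binds.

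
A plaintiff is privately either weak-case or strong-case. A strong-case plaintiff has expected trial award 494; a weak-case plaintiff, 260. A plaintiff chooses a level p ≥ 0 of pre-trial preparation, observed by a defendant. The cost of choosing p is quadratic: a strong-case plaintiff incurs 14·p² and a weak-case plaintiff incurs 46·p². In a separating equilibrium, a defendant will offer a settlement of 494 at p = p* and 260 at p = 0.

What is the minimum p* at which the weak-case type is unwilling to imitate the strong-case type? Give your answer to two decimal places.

2.26

The weak-case type at p = 0 receives 260; imitating at p* yields 494 − 46·p*².
Indifference: 260 = 494 − 46·p*², so p*² = (494 − 260) / 46 ≈ 5.0870.
p* = √5.0870 ≈ 2.26.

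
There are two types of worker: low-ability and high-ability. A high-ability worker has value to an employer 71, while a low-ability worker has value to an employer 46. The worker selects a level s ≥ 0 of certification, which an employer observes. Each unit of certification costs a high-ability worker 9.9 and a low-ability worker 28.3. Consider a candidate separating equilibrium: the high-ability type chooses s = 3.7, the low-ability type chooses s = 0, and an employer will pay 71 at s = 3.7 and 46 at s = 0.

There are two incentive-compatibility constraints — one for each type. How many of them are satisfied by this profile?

1

High-ability type: signal → 71 − 9.9 × 3.7 = 34.37; deviate to 0 → 46. IC fails (34.37 < 46).
Low-ability type: stay at 0 → 46; mimic → 71 − 28.3 × 3.7 = -33.71. IC holds (46 ≥ -33.71).
1 of 2 constraints hold, so this profile is not an equilibrium.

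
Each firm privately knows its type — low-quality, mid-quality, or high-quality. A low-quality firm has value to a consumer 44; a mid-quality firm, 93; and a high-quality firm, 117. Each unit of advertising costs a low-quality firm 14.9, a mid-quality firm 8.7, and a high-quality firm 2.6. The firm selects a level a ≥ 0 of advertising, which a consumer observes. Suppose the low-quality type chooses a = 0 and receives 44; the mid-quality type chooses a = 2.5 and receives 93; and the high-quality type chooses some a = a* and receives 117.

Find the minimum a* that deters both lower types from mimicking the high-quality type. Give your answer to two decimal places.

5.26

Mid-quality type (on-path payoff 93 − 8.7×2.5 = 71.25) won't mimic when 71.25 ≥ 117 − 8.7·a*, i.e. a* ≥ 5.26.
Low-quality type (on-path payoff 44) won't mimic when 44 ≥ 117 − 14.9·a*, i.e. a* ≥ 4.90.
Both must hold, so a* = max(4.90, 5.26) = 5.26. The mid-quality type's constraint binds.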